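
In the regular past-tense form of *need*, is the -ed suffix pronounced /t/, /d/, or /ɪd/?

/ɪd/

The stem *need* ends in /t/ or /d/.
The -ed suffix is realized as /ɪd/ after /t, d/; as /t/ after other voiceless consonants; and as /d/ after other voiced sounds.
So -ed on *need* is pronounced /ɪd/.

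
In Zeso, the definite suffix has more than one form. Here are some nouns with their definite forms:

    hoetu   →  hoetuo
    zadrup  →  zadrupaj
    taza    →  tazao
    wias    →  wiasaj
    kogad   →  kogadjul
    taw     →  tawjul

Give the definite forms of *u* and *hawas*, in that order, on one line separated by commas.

uo, hawasaj

The pattern is voicing of the final sound: -aj when the stem ends in a voiceless consonant (*zadrup*, *wias*); -jul when the stem ends in a voiced consonant (*kogad*, *taw*); -o when the stem ends in a vowel (*hoetu*, *taza*).
Since the final sound of *u* is /u/ (a vowel), it takes -o, giving *uo*.
*hawas*: final sound = /s/, a voiceless consonant → -aj → *hawasaj*.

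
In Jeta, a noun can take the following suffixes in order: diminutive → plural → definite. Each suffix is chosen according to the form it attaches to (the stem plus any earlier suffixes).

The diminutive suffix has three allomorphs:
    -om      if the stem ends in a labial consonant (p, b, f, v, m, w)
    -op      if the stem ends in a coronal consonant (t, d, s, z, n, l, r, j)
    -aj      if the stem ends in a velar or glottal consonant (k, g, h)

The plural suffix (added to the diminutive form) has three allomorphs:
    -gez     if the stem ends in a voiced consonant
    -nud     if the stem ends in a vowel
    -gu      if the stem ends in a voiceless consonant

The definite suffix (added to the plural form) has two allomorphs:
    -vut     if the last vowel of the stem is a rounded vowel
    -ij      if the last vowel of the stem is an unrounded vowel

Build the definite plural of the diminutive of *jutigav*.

jutigavomgezij

The final consonant of *jutigav* is /v/, which is labial, so the diminutive suffix is -om, giving *jutigavom*.
The diminutive form *jutigavom* — final sound /m/ (a voiced consonant) → -gez → *jutigavomgez*.
The plural form *jutigavomgez* — last vowel /e/ (an unrounded vowel) → -ij → *jutigavomgezij*.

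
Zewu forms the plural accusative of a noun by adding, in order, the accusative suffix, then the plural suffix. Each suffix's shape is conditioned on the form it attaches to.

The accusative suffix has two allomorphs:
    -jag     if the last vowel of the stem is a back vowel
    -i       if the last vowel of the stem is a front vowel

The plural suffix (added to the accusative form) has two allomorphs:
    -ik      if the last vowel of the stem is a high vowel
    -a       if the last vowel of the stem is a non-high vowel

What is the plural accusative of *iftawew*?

iftawewiik

*iftawew*: last vowel = /e/, a front vowel → -i → *iftawewi*.
The last vowel of the accusative form *iftawewi* is /i/, which is a high vowel, so the plural suffix is -ik, giving *iftawewiik*.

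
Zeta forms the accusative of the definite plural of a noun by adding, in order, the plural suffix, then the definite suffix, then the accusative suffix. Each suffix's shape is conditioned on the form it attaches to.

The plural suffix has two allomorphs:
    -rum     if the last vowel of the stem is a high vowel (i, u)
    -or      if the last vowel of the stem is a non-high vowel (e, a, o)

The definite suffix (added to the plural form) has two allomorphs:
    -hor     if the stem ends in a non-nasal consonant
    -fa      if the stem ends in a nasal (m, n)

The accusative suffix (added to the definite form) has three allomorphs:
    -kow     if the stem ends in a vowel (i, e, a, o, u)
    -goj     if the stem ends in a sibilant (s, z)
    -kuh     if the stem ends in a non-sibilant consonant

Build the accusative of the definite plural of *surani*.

suranirumfakow

*surani* — last vowel /i/ (a high vowel) → -rum → *suranirum*.
The final consonant of the plural form *suranirum* is /m/, which is a nasal, so the definite suffix is -fa, giving *suranirumfa*.
The final sound of the definite form *suranirumfa* is /a/, which is a vowel, so the accusative suffix is -kow, giving *suranirumfakow*.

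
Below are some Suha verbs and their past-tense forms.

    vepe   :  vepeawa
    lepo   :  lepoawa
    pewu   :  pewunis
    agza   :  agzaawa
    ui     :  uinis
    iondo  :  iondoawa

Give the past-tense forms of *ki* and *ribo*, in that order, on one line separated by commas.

kinis, riboawa

Looking at the last vowel of each stem: -nis when the last vowel of the stem is a high vowel (*pewu*, *ui*); -awa when the last vowel of the stem is a non-high vowel (*vepe*, *lepo*, *agza*, *iondo*).
*ki*: last vowel = /i/, a high vowel → -nis → *kinis*.
*ribo* — last vowel /o/ (a non-high vowel) → -awa → *riboawa*.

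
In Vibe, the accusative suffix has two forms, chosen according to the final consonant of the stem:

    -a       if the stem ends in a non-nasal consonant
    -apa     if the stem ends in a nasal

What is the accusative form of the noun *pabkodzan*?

pabkodzanapa

The final consonant of *pabkodzan* is /n/, which is a nasal, so the suffix is -apa, giving *pabkodzanapa*.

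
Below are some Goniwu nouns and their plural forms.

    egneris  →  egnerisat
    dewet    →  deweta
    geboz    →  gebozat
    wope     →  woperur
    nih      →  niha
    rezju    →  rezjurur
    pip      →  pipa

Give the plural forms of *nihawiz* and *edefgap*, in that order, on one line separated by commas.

nihawizat, edefgapa

The suffix is conditioned by the final sound: -at when the stem ends in a sibilant (*egneris*, *geboz*); -a when the stem ends in a non-sibilant consonant (*dewet*, *nih*, *pip*); -rur when the stem ends in a vowel (*wope*, *rezju*).
The final sound of *nihawiz* is /z/, which is a sibilant, so the suffix is -at, giving *nihawizat*.
Since the final sound of *edefgap* is /p/ (a non-sibilant consonant), it takes -a, giving *edefgapa*.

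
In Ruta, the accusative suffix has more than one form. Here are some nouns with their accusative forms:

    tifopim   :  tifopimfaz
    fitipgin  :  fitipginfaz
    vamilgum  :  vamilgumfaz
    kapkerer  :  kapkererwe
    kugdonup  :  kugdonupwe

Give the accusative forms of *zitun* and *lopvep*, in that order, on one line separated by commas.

zitunfaz, lopvepwe

The suffix is conditioned by the final consonant: -faz when the stem ends in a nasal (*tifopim*, *fitipgin*, *vamilgum*); -we when the stem ends in a non-nasal consonant (*kapkerer*, *kugdonup*).
Since the final consonant of *zitun* is /n/ (a nasal), it takes -faz, giving *zitunfaz*.
*lopvep*: final consonant = /p/, non-nasal → -we → *lopvepwe*.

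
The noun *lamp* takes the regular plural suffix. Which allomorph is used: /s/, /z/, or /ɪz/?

/s/

The stem *lamp* ends in a voiceless non-sibilant consonant.
The plural suffix surfaces as /ɪz/ after sibilants, /s/ after other voiceless consonants, and /z/ after other voiced sounds.
So the plural -s on *lamp* is pronounced /s/.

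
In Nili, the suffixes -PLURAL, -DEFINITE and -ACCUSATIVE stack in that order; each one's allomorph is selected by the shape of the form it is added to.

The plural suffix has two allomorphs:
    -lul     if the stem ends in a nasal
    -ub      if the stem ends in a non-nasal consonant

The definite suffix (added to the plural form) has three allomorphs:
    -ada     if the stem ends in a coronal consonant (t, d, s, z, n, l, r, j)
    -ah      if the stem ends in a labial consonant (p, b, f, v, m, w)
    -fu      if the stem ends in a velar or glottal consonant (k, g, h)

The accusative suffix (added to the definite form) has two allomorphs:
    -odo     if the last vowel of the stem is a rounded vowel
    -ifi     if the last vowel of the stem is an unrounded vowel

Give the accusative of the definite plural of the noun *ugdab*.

*ugdab* — final consonant /b/ (non-nasal) → -ub → *ugdabub*.
The plural form *ugdabub* — final consonant /b/ (labial) → -ah → *ugdabubah*.
The definite form *ugdabubah*: last vowel = /a/, an unrounded vowel → -ifi → *ugdabubahifi*.

ugdabubahifi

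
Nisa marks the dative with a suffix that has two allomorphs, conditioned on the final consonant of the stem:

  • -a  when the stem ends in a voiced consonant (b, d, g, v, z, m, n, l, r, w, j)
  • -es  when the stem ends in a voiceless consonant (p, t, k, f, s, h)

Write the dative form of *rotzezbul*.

The final consonant of *rotzezbul* is /l/, which is voiced, so the suffix is -a, giving *rotzezbula*.

rotzezbula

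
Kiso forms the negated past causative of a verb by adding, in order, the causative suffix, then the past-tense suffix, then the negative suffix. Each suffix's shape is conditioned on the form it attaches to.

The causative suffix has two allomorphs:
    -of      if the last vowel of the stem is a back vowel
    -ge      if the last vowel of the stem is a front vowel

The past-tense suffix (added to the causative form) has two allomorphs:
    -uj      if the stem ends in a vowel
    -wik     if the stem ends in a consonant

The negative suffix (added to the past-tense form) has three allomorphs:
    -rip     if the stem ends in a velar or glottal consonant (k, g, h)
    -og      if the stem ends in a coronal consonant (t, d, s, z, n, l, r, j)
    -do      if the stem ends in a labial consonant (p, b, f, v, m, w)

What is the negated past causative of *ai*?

aigeujog

Since the last vowel of *ai* is /i/ (a front vowel), it takes -ge, giving *aige*.
The causative form *aige*: final sound = /e/, a vowel → -uj → *aigeuj*.
The past-tense form *aigeuj* — final consonant /j/ (coronal) → -og → *aigeujog*.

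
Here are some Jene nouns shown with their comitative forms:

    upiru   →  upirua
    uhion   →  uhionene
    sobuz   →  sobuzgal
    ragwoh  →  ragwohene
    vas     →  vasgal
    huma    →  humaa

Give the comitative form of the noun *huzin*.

huzinene

Looking at the final sound of each stem: -gal when the stem ends in a sibilant (*sobuz*, *vas*); -ene when the stem ends in a non-sibilant consonant (*uhion*, *ragwoh*); -a when the stem ends in a vowel (*upiru*, *huma*).
The final sound of *huzin* is /n/, which is a non-sibilant consonant, so the suffix is -ene, giving *huzinene*.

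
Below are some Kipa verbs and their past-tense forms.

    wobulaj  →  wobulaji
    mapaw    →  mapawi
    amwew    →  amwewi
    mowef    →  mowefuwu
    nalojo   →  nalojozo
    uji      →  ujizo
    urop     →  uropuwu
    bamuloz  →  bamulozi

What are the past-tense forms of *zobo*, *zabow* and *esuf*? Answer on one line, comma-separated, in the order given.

The alternation tracks the final sound of the stem — -uwu when the stem ends in a voiceless consonant (*mowef*, *urop*); -i when the stem ends in a voiced consonant (*wobulaj*, *mapaw*, *amwew*, *bamuloz*); -zo when the stem ends in a vowel (*nalojo*, *uji*).
*zobo*: final sound = /o/, a vowel → -zo → *zobozo*.
*zabow*: final sound = /w/, a voiced consonant → -i → *zabowi*.
*esuf* — final sound /f/ (a voiceless consonant) → -uwu → *esufuwu*.

zobozo, zabowi, esufuwu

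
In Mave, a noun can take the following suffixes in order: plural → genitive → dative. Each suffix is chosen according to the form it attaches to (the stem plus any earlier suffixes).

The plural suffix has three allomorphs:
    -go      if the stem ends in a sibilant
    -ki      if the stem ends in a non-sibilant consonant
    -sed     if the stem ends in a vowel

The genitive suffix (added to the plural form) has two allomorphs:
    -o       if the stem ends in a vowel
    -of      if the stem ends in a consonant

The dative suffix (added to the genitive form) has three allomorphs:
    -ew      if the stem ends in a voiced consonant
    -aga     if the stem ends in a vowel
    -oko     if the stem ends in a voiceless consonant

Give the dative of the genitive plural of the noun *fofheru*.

fofherusedofoko

*fofheru*: final sound = /u/, a vowel → -sed → *fofherused*.
The final sound of the plural form *fofherused* is /d/, which is a consonant, so the genitive suffix is -of, giving *fofherusedof*.
Since the final sound of the genitive form *fofherusedof* is /f/ (a voiceless consonant), it takes -oko, giving *fofherusedofoko*.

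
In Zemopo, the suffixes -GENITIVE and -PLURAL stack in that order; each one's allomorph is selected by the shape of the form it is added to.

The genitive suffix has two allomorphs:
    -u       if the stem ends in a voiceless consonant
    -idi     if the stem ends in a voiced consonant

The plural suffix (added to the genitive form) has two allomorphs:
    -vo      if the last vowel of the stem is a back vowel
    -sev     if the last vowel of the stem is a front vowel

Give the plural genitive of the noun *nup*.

Since the final consonant of *nup* is /p/ (voiceless), it takes -u, giving *nupu*.
Since the last vowel of the genitive form *nupu* is /u/ (a back vowel), it takes -vo, giving *nupuvo*.

nupuvo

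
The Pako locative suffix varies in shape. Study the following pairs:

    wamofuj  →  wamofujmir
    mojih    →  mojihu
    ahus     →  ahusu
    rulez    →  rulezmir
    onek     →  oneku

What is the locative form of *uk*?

The suffix is conditioned by the final consonant: -u when the stem ends in a voiceless consonant (*mojih*, *ahus*, *onek*); -mir when the stem ends in a voiced consonant (*wamofuj*, *rulez*).
Since the final consonant of *uk* is /k/ (voiceless), it takes -u, giving *uku*.

uku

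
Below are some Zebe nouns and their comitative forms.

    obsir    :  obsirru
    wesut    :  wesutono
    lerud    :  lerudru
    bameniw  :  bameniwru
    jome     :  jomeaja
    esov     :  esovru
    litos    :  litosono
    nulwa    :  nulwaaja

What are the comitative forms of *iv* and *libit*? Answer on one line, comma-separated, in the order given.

The alternation tracks the final sound of the stem — -ono when the stem ends in a voiceless consonant (*wesut*, *litos*); -ru when the stem ends in a voiced consonant (*obsir*, *lerud*, *bameniw*, *esov*); -aja when the stem ends in a vowel (*jome*, *nulwa*).
*iv* — final sound /v/ (a voiced consonant) → -ru → *ivru*.
*libit*: final sound = /t/, a voiceless consonant → -ono → *libitono*.

ivru, libitono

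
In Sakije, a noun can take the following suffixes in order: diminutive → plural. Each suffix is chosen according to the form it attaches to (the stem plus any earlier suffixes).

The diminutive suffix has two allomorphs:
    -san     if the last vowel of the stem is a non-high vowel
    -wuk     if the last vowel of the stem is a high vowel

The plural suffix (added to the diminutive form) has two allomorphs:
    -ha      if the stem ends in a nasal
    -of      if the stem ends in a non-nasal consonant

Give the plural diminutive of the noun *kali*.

kaliwukof

*kali*: last vowel = /i/, a high vowel → -wuk → *kaliwuk*.
Since the final consonant of the diminutive form *kaliwuk* is /k/ (non-nasal), it takes -of, giving *kaliwukof*.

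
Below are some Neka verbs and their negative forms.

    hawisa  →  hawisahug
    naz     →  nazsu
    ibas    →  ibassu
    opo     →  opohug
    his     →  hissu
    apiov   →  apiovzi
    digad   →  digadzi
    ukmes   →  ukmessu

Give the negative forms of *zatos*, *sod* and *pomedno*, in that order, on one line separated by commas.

The alternation tracks the final sound of the stem — -su when the stem ends in a sibilant (*naz*, *ibas*, *his*, *ukmes*); -zi when the stem ends in a non-sibilant consonant (*apiov*, *digad*); -hug when the stem ends in a vowel (*hawisa*, *opo*).
*zatos*: final sound = /s/, a sibilant → -su → *zatossu*.
The final sound of *sod* is /d/, which is a non-sibilant consonant, so the suffix is -zi, giving *sodzi*.
Since the final sound of *pomedno* is /o/ (a vowel), it takes -hug, giving *pomednohug*.

zatossu, sodzi, pomednohug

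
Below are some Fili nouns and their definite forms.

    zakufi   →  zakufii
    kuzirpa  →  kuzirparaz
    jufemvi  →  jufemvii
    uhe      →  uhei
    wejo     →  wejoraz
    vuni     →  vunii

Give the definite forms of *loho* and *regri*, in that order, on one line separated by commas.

The alternation tracks the last vowel of the stem — -i when the last vowel of the stem is a front vowel (*zakufi*, *jufemvi*, *uhe*, *vuni*); -raz when the last vowel of the stem is a back vowel (*kuzirpa*, *wejo*).
The last vowel of *loho* is /o/, which is a back vowel, so the suffix is -raz, giving *lohoraz*.
*regri* — last vowel /i/ (a front vowel) → -i → *regrii*.

lohoraz, regrii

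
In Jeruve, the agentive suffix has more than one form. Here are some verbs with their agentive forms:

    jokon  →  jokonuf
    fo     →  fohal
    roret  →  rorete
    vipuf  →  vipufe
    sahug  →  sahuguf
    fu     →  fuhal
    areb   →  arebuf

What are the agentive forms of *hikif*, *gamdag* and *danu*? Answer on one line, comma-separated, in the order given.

The pattern is voicing of the final sound: -e when the stem ends in a voiceless consonant (*roret*, *vipuf*); -uf when the stem ends in a voiced consonant (*jokon*, *sahug*, *areb*); -hal when the stem ends in a vowel (*fo*, *fu*).
*hikif* — final sound /f/ (a voiceless consonant) → -e → *hikife*.
The final sound of *gamdag* is /g/, which is a voiced consonant, so the suffix is -uf, giving *gamdaguf*.
*danu* — final sound /u/ (a vowel) → -hal → *danuhal*.

hikife, gamdaguf, danuhal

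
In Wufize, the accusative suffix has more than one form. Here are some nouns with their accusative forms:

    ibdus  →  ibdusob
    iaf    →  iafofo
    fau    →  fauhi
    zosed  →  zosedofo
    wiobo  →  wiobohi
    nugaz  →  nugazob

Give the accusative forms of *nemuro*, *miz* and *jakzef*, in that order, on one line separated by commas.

nemurohi, mizob, jakzefofo

The suffix is conditioned by the final sound: -ob when the stem ends in a sibilant (*ibdus*, *nugaz*); -ofo when the stem ends in a non-sibilant consonant (*iaf*, *zosed*); -hi when the stem ends in a vowel (*fau*, *wiobo*).
*nemuro* — final sound /o/ (a vowel) → -hi → *nemurohi*.
The final sound of *miz* is /z/, which is a sibilant, so the suffix is -ob, giving *mizob*.
The final sound of *jakzef* is /f/, which is a non-sibilant consonant, so the suffix is -ofo, giving *jakzefofo*.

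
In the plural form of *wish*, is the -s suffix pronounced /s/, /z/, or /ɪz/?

/ɪz/

The stem *wish* ends in a sibilant (/s, z, ʃ, ʒ, tʃ, dʒ/).
The plural suffix surfaces as /ɪz/ after sibilants, /s/ after other voiceless consonants, and /z/ after other voiced sounds.
So the plural -s on *wish* is pronounced /ɪz/.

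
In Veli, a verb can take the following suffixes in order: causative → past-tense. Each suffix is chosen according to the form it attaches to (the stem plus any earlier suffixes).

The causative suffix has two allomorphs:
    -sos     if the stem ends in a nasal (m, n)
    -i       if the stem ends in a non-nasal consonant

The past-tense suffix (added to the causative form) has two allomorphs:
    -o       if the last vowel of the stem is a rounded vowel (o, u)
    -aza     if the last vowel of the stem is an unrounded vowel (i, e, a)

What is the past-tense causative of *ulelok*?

ulelokiaza

*ulelok* — final consonant /k/ (non-nasal) → -i → *uleloki*.
The causative form *uleloki*: last vowel = /i/, an unrounded vowel → -aza → *ulelokiaza*.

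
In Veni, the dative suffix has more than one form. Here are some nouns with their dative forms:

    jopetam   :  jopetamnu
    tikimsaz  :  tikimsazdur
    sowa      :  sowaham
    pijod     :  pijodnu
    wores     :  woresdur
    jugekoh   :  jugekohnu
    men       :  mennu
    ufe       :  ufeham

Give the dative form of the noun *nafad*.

The suffix is conditioned by the final sound: -dur when the stem ends in a sibilant (*tikimsaz*, *wores*); -nu when the stem ends in a non-sibilant consonant (*jopetam*, *pijod*, *jugekoh*, *men*); -ham when the stem ends in a vowel (*sowa*, *ufe*).
The final sound of *nafad* is /d/, which is a non-sibilant consonant, so the suffix is -nu, giving *nafadnu*.

nafadnu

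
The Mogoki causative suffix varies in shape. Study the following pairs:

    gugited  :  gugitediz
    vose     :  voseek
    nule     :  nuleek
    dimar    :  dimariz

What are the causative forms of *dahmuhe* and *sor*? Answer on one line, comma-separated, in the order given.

dahmuheek, soriz

The suffix is conditioned by the final sound: -iz when the stem ends in a consonant (*gugited*, *dimar*); -ek when the stem ends in a vowel (*vose*, *nule*).
Since the final sound of *dahmuhe* is /e/ (a vowel), it takes -ek, giving *dahmuheek*.
*sor*: final sound = /r/, a consonant → -iz → *soriz*.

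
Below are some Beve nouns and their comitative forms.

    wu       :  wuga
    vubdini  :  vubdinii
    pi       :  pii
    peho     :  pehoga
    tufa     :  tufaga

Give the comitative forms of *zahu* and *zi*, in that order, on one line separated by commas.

zahuga, zii

The pattern is front/back vowel harmony: -i when the last vowel of the stem is a front vowel (*vubdini*, *pi*); -ga when the last vowel of the stem is a back vowel (*wu*, *peho*, *tufa*).
*zahu*: last vowel = /u/, a back vowel → -ga → *zahuga*.
Since the last vowel of *zi* is /i/ (a front vowel), it takes -i, giving *zii*.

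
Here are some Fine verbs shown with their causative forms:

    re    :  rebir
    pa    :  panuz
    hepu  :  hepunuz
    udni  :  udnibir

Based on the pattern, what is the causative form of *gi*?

gibir

Looking at the last vowel of each stem: -bir when the last vowel of the stem is a front vowel (*re*, *udni*); -nuz when the last vowel of the stem is a back vowel (*pa*, *hepu*).
*gi* — last vowel /i/ (a front vowel) → -bir → *gibir*.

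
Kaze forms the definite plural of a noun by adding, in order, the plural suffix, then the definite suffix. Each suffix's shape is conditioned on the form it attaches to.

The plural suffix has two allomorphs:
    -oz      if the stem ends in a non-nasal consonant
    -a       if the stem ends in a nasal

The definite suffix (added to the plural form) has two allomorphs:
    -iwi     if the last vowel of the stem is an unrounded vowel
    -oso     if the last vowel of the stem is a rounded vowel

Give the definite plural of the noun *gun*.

*gun* — final consonant /n/ (a nasal) → -a → *guna*.
The plural form *guna*: last vowel = /a/, an unrounded vowel → -iwi → *gunaiwi*.

gunaiwi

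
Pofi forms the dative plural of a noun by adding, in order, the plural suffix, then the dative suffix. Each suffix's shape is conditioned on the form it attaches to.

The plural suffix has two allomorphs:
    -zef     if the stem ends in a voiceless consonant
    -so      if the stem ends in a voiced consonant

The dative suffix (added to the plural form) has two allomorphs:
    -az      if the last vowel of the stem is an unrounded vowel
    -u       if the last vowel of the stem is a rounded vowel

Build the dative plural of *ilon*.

ilonsou

Since the final consonant of *ilon* is /n/ (voiced), it takes -so, giving *ilonso*.
The plural form *ilonso*: last vowel = /o/, a rounded vowel → -u → *ilonsou*.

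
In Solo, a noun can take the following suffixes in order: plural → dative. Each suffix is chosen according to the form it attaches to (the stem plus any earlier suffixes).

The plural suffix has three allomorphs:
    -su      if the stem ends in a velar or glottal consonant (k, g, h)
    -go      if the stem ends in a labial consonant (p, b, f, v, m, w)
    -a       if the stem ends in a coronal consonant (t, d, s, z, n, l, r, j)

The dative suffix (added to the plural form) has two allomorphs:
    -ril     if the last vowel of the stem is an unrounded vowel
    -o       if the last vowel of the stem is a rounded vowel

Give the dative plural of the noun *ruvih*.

ruvihsuo

*ruvih*: final consonant = /h/, velar/glottal → -su → *ruvihsu*.
The plural form *ruvihsu*: last vowel = /u/, a rounded vowel → -o → *ruvihsuo*.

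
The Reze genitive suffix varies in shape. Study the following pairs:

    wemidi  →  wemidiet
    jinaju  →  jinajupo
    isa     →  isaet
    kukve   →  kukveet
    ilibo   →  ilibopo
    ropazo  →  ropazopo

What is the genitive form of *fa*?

faet

Looking at the last vowel of each stem: -po when the last vowel of the stem is a rounded vowel (*jinaju*, *ilibo*, *ropazo*); -et when the last vowel of the stem is an unrounded vowel (*wemidi*, *isa*, *kukve*).
*fa* — last vowel /a/ (an unrounded vowel) → -et → *faet*.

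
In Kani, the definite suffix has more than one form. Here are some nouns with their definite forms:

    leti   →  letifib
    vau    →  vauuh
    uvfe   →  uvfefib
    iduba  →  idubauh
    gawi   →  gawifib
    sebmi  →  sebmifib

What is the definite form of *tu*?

tuuh

The suffix is conditioned by the last vowel: -fib when the last vowel of the stem is a front vowel (*leti*, *uvfe*, *gawi*, *sebmi*); -uh when the last vowel of the stem is a back vowel (*vau*, *iduba*).
*tu*: last vowel = /u/, a back vowel → -uh → *tuuh*.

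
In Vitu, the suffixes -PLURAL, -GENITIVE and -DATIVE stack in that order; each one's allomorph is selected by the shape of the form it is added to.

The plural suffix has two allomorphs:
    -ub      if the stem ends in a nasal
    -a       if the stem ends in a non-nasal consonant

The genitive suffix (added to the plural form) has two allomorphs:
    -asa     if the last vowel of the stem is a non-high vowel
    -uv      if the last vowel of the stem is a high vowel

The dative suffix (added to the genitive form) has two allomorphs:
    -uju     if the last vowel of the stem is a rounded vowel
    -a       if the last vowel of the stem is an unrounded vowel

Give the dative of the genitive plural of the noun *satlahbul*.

satlahbulaasaa

*satlahbul*: final consonant = /l/, non-nasal → -a → *satlahbula*.
Since the last vowel of the plural form *satlahbula* is /a/ (a non-high vowel), it takes -asa, giving *satlahbulaasa*.
The genitive form *satlahbulaasa*: last vowel = /a/, an unrounded vowel → -a → *satlahbulaasaa*.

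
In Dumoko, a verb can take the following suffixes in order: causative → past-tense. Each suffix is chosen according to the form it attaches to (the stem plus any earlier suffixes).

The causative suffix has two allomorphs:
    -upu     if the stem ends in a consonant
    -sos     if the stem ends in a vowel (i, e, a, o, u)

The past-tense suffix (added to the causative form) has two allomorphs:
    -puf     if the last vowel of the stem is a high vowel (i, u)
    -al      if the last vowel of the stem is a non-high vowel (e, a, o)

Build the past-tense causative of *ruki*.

rukisosal

*ruki*: final sound = /i/, a vowel → -sos → *rukisos*.
The causative form *rukisos* — last vowel /o/ (a non-high vowel) → -al → *rukisosal*.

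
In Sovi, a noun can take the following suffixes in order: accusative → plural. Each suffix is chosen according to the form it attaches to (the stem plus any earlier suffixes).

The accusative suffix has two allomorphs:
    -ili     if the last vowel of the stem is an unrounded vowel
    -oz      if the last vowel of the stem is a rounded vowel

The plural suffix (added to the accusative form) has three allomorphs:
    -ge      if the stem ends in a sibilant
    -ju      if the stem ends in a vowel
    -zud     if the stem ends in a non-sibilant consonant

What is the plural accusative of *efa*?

efailiju

The last vowel of *efa* is /a/, which is an unrounded vowel, so the accusative suffix is -ili, giving *efaili*.
The accusative form *efaili*: final sound = /i/, a vowel → -ju → *efailiju*.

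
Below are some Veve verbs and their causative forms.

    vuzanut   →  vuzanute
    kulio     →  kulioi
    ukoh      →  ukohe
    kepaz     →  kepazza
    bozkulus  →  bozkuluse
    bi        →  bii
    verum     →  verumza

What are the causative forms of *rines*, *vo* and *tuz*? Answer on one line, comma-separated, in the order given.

rinese, voi, tuzza

The pattern is voicing of the final sound: -e when the stem ends in a voiceless consonant (*vuzanut*, *ukoh*, *bozkulus*); -za when the stem ends in a voiced consonant (*kepaz*, *verum*); -i when the stem ends in a vowel (*kulio*, *bi*).
Since the final sound of *rines* is /s/ (a voiceless consonant), it takes -e, giving *rinese*.
The final sound of *vo* is /o/, which is a vowel, so the suffix is -i, giving *voi*.
Since the final sound of *tuz* is /z/ (a voiced consonant), it takes -za, giving *tuzza*.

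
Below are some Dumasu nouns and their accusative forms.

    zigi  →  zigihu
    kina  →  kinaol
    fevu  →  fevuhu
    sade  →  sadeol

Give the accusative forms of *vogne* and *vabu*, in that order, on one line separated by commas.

The suffix is conditioned by the last vowel: -hu when the last vowel of the stem is a high vowel (*zigi*, *fevu*); -ol when the last vowel of the stem is a non-high vowel (*kina*, *sade*).
*vogne*: last vowel = /e/, a non-high vowel → -ol → *vogneol*.
*vabu* — last vowel /u/ (a high vowel) → -hu → *vabuhu*.

vogneol, vabuhu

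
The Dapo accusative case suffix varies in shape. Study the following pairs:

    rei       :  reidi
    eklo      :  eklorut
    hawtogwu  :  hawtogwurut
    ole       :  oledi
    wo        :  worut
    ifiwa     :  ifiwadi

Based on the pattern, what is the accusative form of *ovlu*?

The pattern is rounding harmony: -rut when the last vowel of the stem is a rounded vowel (*eklo*, *hawtogwu*, *wo*); -di when the last vowel of the stem is an unrounded vowel (*rei*, *ole*, *ifiwa*).
Since the last vowel of *ovlu* is /u/ (a rounded vowel), it takes -rut, giving *ovlurut*.

ovlurut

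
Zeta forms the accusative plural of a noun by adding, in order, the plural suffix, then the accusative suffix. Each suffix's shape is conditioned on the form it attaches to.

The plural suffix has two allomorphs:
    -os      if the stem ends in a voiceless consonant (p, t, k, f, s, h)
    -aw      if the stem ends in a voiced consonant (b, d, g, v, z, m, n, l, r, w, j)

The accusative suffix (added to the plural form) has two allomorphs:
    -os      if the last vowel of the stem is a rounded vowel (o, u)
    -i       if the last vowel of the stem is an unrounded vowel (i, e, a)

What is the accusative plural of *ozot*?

Since the final consonant of *ozot* is /t/ (voiceless), it takes -os, giving *ozotos*.
The plural form *ozotos*: last vowel = /o/, a rounded vowel → -os → *ozotosos*.

ozotosos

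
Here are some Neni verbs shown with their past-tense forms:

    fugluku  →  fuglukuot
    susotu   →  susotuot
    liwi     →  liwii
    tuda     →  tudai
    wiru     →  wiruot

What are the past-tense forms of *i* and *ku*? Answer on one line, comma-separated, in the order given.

The suffix is conditioned by the last vowel: -ot when the last vowel of the stem is a rounded vowel (*fugluku*, *susotu*, *wiru*); -i when the last vowel of the stem is an unrounded vowel (*liwi*, *tuda*).
*i* — last vowel /i/ (an unrounded vowel) → -i → *ii*.
*ku* — last vowel /u/ (a rounded vowel) → -ot → *kuot*.

ii, kuot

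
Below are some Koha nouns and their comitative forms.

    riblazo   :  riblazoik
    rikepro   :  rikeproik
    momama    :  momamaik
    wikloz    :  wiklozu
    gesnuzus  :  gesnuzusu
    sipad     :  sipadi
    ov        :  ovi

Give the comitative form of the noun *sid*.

The pattern is sibilance of the final sound: -u when the stem ends in a sibilant (*wikloz*, *gesnuzus*); -i when the stem ends in a non-sibilant consonant (*sipad*, *ov*); -ik when the stem ends in a vowel (*riblazo*, *rikepro*, *momama*).
*sid* — final sound /d/ (a non-sibilant consonant) → -i → *sidi*.

sidi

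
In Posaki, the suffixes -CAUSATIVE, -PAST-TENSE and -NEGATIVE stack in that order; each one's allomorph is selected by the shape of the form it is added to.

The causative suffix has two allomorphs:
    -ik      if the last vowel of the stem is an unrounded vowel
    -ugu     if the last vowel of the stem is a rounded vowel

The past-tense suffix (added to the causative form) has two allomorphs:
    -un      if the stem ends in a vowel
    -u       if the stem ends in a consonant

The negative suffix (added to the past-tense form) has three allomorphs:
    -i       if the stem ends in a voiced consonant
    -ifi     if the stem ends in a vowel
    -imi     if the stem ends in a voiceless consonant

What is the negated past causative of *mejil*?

*mejil*: last vowel = /i/, an unrounded vowel → -ik → *mejilik*.
The causative form *mejilik* — final sound /k/ (a consonant) → -u → *mejiliku*.
The past-tense form *mejiliku* — final sound /u/ (a vowel) → -ifi → *mejilikuifi*.

mejilikuifi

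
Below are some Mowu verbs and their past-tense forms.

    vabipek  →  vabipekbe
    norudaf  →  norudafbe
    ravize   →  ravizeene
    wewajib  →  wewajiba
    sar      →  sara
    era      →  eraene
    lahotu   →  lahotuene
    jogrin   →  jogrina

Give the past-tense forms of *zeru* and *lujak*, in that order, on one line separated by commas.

zeruene, lujakbe

The pattern is voicing of the final sound: -be when the stem ends in a voiceless consonant (*vabipek*, *norudaf*); -a when the stem ends in a voiced consonant (*wewajib*, *sar*, *jogrin*); -ene when the stem ends in a vowel (*ravize*, *era*, *lahotu*).
Since the final sound of *zeru* is /u/ (a vowel), it takes -ene, giving *zeruene*.
The final sound of *lujak* is /k/, which is a voiceless consonant, so the suffix is -be, giving *lujakbe*.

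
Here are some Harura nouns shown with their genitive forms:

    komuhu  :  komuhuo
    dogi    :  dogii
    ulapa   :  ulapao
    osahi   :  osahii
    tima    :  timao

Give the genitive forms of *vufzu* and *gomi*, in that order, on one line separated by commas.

The suffix is conditioned by the last vowel: -i when the last vowel of the stem is a front vowel (*dogi*, *osahi*); -o when the last vowel of the stem is a back vowel (*komuhu*, *ulapa*, *tima*).
*vufzu*: last vowel = /u/, a back vowel → -o → *vufzuo*.
Since the last vowel of *gomi* is /i/ (a front vowel), it takes -i, giving *gomii*.

vufzuo, gomii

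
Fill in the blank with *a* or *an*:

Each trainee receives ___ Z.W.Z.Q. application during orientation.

The indefinite article is chosen by the initial *sound* of the following word, not its spelling.
The initialism *Z.W.Z.Q.* is read letter by letter; the first letter, Z, is pronounced /ziː/, which begins with a consonant sound.
So the article is *a*: Each trainee receives a Z.W.Z.Q. application during orientation.

a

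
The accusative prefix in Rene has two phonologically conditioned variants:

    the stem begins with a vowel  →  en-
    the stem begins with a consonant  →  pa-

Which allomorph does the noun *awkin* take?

en-

*awkin* — first sound /a/ (a vowel) → en-.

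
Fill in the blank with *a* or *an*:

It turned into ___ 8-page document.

an

The indefinite article is chosen by the initial *sound* of the following word, not its spelling.
The number *8* is spoken "eight", beginning with /eɪt/ — a vowel sound.
So the article is *an*: It turned into an 8-page document.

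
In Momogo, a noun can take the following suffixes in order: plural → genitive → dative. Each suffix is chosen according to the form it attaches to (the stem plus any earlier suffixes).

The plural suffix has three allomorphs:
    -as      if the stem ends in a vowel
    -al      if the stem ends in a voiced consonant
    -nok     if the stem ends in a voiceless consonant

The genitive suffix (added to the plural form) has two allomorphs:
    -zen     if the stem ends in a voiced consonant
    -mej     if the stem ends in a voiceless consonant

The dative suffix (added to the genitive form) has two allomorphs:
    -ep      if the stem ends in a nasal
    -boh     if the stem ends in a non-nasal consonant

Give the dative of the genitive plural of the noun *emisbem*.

emisbemalzenep

*emisbem*: final sound = /m/, a voiced consonant → -al → *emisbemal*.
Since the final consonant of the plural form *emisbemal* is /l/ (voiced), it takes -zen, giving *emisbemalzen*.
Since the final consonant of the genitive form *emisbemalzen* is /n/ (a nasal), it takes -ep, giving *emisbemalzenep*.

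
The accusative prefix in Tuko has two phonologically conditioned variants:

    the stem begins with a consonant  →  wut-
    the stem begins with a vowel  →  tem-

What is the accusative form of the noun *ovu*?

temovu

The first sound of *ovu* is /o/, which is a vowel, so the prefix is tem-, giving *temovu*.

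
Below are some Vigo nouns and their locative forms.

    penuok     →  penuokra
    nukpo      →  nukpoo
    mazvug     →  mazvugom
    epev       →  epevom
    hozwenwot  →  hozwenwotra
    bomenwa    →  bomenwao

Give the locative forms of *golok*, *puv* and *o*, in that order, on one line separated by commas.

golokra, puvom, oo

The suffix is conditioned by the final sound: -ra when the stem ends in a voiceless consonant (*penuok*, *hozwenwot*); -om when the stem ends in a voiced consonant (*mazvug*, *epev*); -o when the stem ends in a vowel (*nukpo*, *bomenwa*).
Since the final sound of *golok* is /k/ (a voiceless consonant), it takes -ra, giving *golokra*.
The final sound of *puv* is /v/, which is a voiced consonant, so the suffix is -om, giving *puvom*.
*o*: final sound = /o/, a vowel → -o → *oo*.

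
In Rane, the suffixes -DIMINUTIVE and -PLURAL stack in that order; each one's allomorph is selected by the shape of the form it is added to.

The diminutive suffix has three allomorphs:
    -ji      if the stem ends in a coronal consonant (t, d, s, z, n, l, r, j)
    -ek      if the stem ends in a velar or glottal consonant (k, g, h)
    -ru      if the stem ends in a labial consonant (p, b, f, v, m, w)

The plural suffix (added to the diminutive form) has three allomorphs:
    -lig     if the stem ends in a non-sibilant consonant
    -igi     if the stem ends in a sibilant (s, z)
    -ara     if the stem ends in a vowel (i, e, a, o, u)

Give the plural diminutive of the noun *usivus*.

usivusjiara

*usivus* — final consonant /s/ (coronal) → -ji → *usivusji*.
Since the final sound of the diminutive form *usivusji* is /i/ (a vowel), it takes -ara, giving *usivusjiara*.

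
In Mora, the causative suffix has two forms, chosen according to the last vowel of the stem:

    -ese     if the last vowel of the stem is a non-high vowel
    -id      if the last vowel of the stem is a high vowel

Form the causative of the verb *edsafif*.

*edsafif*: last vowel = /i/, a high vowel → -id → *edsafifid*.

edsafifid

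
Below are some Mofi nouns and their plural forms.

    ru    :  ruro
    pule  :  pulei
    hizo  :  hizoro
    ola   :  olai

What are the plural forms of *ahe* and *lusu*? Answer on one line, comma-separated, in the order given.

Looking at the last vowel of each stem: -ro when the last vowel of the stem is a rounded vowel (*ru*, *hizo*); -i when the last vowel of the stem is an unrounded vowel (*pule*, *ola*).
The last vowel of *ahe* is /e/, which is an unrounded vowel, so the suffix is -i, giving *ahei*.
Since the last vowel of *lusu* is /u/ (a rounded vowel), it takes -ro, giving *lusuro*.

ahei, lusuro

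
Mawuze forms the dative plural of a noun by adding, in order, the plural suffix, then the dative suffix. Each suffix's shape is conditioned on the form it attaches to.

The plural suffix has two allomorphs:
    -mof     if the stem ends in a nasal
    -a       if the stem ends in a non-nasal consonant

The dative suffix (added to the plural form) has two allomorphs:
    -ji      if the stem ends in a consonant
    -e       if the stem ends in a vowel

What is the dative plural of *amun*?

*amun*: final consonant = /n/, a nasal → -mof → *amunmof*.
The plural form *amunmof* — final sound /f/ (a consonant) → -ji → *amunmofji*.

amunmofji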